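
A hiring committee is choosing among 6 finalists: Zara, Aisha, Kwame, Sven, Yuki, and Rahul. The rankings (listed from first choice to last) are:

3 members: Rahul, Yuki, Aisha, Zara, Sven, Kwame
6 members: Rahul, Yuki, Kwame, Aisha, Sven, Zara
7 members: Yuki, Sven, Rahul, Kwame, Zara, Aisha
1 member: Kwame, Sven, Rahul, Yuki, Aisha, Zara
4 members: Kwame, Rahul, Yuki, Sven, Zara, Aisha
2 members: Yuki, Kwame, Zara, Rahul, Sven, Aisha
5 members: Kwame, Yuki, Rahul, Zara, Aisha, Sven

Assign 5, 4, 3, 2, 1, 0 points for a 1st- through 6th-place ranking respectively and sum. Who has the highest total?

Zara: 3·2 + 6·0 + 7·1 + 1·0 + 4·1 + 2·3 + 5·2 = 33
Aisha: 3·3 + 6·2 + 7·0 + 1·1 + 4·0 + 2·0 + 5·1 = 27
Kwame: 3·0 + 6·3 + 7·2 + 1·5 + 4·5 + 2·4 + 5·5 = 90
Sven: 3·1 + 6·1 + 7·4 + 1·4 + 4·2 + 2·1 + 5·0 = 51
Yuki: 3·4 + 6·4 + 7·5 + 1·2 + 4·3 + 2·5 + 5·4 = 115
Rahul: 3·5 + 6·5 + 7·3 + 1·3 + 4·4 + 2·2 + 5·3 = 104
Yuki has the highest Borda score (115).

Yuki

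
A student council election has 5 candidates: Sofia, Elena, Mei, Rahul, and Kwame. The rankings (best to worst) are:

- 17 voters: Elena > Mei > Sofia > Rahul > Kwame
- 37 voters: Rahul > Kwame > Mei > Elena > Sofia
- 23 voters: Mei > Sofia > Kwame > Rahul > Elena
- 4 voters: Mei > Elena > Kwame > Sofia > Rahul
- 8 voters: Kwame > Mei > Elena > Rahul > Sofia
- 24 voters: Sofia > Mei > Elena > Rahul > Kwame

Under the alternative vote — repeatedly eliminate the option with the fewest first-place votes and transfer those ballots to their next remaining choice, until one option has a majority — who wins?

Round 1: Sofia 24, Elena 17, Mei 27, Rahul 37, Kwame 8. Eliminate Kwame.
Round 2: Sofia 24, Elena 17, Mei 35, Rahul 37. Eliminate Elena.
Round 3: Sofia 24, Mei 52, Rahul 37. Eliminate Sofia.
Round 4: Mei 76, Rahul 37. Mei has a majority.

Mei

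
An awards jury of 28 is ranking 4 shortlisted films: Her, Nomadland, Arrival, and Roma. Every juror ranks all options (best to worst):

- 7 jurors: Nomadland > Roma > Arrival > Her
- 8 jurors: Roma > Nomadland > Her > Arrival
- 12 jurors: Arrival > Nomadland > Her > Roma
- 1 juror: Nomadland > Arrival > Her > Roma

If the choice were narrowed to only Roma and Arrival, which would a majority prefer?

Roma

Voters preferring Roma to Arrival: 15; preferring Arrival to Roma: 13.
Roma wins the head-to-head.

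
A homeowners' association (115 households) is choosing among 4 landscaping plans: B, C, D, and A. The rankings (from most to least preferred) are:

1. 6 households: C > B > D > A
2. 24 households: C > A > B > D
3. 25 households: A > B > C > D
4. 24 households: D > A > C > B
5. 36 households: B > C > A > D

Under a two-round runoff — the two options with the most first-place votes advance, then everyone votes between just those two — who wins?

B

Round 1 first-place votes: B 36, C 30, D 24, A 25.
B and C advance.
Runoff: B is preferred to C by 61 voters; C by 54.
B wins the runoff.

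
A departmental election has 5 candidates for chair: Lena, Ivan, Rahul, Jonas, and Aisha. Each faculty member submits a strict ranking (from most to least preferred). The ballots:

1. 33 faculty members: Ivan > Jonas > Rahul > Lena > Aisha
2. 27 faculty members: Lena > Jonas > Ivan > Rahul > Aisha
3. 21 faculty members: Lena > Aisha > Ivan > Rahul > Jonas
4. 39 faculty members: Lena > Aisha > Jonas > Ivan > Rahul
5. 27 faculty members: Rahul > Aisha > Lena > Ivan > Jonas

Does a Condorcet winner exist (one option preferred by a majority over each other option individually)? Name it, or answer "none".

Lena

Lena vs Ivan: 114–33 for Lena.
Lena vs Rahul: 87–60 for Lena.
Lena vs Jonas: 114–33 for Lena.
Lena vs Aisha: 120–27 for Lena.
Lena beats every other option head-to-head.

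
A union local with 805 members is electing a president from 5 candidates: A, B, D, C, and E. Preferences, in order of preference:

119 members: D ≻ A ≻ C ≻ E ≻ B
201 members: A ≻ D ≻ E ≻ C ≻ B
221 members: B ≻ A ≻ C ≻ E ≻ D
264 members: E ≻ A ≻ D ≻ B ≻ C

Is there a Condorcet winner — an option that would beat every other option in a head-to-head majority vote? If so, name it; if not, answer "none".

A vs B: 584–221 for A.
A vs D: 686–119 for A.
A vs C: 805–0 for A.
A vs E: 541–264 for A.
A beats every other option head-to-head.

A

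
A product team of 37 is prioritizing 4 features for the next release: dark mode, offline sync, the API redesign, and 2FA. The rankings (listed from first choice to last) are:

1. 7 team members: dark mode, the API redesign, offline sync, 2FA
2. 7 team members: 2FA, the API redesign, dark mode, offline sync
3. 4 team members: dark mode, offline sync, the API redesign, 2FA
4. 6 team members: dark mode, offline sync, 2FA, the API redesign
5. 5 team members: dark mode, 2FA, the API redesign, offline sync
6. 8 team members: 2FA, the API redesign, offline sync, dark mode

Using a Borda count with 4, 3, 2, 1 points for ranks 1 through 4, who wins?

dark mode

dark mode: 7·4 + 7·2 + 4·4 + 6·4 + 5·4 + 8·1 = 110
offline sync: 7·2 + 7·1 + 4·3 + 6·3 + 5·1 + 8·2 = 72
the API redesign: 7·3 + 7·3 + 4·2 + 6·1 + 5·2 + 8·3 = 90
2FA: 7·1 + 7·4 + 4·1 + 6·2 + 5·3 + 8·4 = 98
dark mode has the highest Borda score (110).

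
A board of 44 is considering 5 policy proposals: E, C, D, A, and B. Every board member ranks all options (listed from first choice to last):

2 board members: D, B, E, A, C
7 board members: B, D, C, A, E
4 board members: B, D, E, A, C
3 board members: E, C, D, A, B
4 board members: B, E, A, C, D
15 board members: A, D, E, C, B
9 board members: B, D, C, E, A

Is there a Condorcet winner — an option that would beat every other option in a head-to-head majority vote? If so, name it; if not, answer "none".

B

B vs E: 26–18 for B.
B vs C: 26–18 for B.
B vs D: 24–20 for B.
B vs A: 26–18 for B.
B beats every other option head-to-head.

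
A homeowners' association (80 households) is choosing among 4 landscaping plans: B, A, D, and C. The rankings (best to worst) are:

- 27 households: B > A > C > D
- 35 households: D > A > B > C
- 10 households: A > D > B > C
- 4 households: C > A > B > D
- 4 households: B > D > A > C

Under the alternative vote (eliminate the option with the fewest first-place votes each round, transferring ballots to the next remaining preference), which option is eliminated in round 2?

A

Round 1: B 31, A 10, D 35, C 4. Eliminate C.
Round 2: B 31, A 14, D 35. Eliminate A.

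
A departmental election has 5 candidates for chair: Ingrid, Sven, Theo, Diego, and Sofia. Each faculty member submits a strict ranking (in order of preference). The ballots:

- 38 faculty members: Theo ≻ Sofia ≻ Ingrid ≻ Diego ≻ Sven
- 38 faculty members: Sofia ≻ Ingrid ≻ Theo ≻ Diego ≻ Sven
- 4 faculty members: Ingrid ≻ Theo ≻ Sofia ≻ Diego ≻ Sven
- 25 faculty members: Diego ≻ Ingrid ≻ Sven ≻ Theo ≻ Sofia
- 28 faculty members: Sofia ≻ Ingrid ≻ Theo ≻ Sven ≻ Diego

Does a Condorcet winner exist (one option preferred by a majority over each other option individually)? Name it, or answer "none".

none

Checking pairwise contests:
Sofia beats Ingrid 104–29.
Ingrid beats Sven 133–0.
Ingrid beats Theo 95–38.
Ingrid beats Diego 108–25.
Theo beats Sofia 67–66.
Every option loses at least one head-to-head, so there is no Condorcet winner.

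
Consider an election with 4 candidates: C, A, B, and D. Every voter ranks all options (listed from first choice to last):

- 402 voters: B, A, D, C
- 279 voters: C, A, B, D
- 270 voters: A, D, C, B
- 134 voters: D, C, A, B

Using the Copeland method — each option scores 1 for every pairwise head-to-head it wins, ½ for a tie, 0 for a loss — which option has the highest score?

C: beats B; loses to A and D → score 1.
A: beats C, B, and D → score 3.
B: beats D; loses to C and A → score 1.
D: beats C; loses to A and B → score 1.
A has the best pairwise record.

A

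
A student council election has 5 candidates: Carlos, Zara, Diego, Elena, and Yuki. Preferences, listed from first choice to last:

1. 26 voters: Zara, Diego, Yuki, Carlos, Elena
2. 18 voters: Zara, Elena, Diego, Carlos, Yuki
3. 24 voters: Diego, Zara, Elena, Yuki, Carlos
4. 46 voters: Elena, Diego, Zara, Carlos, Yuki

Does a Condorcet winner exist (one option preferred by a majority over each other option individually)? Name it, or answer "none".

none

Checking pairwise contests:
Zara beats Carlos 114–0.
Diego beats Zara 70–44.
Elena beats Diego 64–50.
Zara beats Elena 68–46.
Carlos beats Yuki 64–50.
Every option loses at least one head-to-head, so there is no Condorcet winner.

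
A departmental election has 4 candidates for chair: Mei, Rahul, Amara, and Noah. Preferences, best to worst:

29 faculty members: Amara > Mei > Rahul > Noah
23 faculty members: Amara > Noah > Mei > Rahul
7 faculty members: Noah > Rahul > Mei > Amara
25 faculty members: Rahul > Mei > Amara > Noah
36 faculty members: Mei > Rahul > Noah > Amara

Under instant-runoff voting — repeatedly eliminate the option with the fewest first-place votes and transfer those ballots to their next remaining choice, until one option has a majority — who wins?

Mei

Round 1: Mei 36, Rahul 25, Amara 52, Noah 7. Eliminate Noah.
Round 2: Mei 36, Rahul 32, Amara 52. Eliminate Rahul.
Round 3: Mei 68, Amara 52. Mei has a majority.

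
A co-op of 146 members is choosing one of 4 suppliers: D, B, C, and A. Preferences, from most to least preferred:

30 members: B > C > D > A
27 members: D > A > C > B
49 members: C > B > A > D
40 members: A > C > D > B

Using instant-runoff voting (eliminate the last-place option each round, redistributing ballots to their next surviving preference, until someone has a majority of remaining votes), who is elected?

C

Round 1: D 27, B 30, C 49, A 40. Eliminate D.
Round 2: B 30, C 49, A 67. Eliminate B.
Round 3: C 79, A 67. C has a majority.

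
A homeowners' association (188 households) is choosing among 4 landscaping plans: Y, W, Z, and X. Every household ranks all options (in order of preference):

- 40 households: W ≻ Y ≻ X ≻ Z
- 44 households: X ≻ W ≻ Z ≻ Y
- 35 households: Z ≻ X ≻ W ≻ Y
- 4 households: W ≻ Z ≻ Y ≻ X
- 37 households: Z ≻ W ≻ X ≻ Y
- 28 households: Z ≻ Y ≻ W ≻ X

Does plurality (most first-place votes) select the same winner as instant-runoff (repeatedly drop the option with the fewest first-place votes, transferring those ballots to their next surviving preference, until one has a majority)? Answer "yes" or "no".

Plurality — first-place votes: Y 0, W 44, Z 100, X 44. Winner: Z.
Instant-runoff — R1 Y 0, W 44, Z 100, X 44 (Z winner). Winner: Z.
The two methods agree.

yes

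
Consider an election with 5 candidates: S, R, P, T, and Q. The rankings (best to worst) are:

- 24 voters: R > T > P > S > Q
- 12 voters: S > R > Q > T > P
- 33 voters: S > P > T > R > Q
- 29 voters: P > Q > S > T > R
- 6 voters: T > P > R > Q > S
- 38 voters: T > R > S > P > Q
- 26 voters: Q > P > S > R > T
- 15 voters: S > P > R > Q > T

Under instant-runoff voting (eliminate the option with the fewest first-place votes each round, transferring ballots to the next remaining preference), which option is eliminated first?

Round 1: S 60, R 24, P 29, T 44, Q 26. Eliminate R.

R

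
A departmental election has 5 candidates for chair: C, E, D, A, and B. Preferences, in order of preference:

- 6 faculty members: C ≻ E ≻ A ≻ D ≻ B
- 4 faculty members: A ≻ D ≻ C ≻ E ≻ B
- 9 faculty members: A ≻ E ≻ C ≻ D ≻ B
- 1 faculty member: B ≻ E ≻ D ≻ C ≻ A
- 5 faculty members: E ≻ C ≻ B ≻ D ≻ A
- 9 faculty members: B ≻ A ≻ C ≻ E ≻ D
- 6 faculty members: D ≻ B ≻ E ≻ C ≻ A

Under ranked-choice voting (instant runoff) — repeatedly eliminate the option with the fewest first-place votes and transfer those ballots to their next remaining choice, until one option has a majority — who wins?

B

Round 1: C 6, E 5, D 6, A 13, B 10. Eliminate E.
Round 2: C 11, D 6, A 13, B 10. Eliminate D.
Round 3: C 11, A 13, B 16. Eliminate C.
Round 4: A 19, B 21. B has a majority.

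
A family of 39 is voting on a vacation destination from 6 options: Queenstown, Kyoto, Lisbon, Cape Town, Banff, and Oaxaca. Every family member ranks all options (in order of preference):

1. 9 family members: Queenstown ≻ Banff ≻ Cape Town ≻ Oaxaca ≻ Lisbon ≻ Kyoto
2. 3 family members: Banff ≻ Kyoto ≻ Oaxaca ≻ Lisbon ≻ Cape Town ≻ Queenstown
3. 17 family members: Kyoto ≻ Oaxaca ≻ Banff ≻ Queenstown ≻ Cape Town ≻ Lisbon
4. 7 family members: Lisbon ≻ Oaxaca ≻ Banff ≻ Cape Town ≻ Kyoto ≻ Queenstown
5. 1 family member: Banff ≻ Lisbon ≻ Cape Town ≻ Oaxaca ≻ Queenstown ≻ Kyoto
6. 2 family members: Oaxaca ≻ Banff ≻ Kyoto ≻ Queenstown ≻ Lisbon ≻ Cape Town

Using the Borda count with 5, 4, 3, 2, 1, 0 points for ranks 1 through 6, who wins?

Queenstown: 9·5 + 3·0 + 17·2 + 7·0 + 1·1 + 2·2 = 84
Kyoto: 9·0 + 3·4 + 17·5 + 7·1 + 1·0 + 2·3 = 110
Lisbon: 9·1 + 3·2 + 17·0 + 7·5 + 1·4 + 2·1 = 56
Cape Town: 9·3 + 3·1 + 17·1 + 7·2 + 1·3 + 2·0 = 64
Banff: 9·4 + 3·5 + 17·3 + 7·3 + 1·5 + 2·4 = 136
Oaxaca: 9·2 + 3·3 + 17·4 + 7·4 + 1·2 + 2·5 = 135
Banff has the highest Borda score (136).

Banff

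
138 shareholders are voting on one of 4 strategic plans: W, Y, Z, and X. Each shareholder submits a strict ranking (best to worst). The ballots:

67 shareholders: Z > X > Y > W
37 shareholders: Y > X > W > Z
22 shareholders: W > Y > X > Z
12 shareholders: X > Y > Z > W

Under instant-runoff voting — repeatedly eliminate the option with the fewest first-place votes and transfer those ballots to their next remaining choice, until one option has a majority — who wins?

Round 1: W 22, Y 37, Z 67, X 12. Eliminate X.
Round 2: W 22, Y 49, Z 67. Eliminate W.
Round 3: Y 71, Z 67. Y has a majority.

Y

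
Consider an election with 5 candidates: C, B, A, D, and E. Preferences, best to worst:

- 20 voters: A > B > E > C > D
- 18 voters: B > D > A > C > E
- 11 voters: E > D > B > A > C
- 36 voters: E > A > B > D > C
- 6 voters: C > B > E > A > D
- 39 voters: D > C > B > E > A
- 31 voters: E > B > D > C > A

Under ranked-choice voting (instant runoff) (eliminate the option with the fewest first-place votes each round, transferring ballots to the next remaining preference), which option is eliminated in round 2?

Round 1: C 6, B 18, A 20, D 39, E 78. Eliminate C.
Round 2: B 24, A 20, D 39, E 78. Eliminate A.

A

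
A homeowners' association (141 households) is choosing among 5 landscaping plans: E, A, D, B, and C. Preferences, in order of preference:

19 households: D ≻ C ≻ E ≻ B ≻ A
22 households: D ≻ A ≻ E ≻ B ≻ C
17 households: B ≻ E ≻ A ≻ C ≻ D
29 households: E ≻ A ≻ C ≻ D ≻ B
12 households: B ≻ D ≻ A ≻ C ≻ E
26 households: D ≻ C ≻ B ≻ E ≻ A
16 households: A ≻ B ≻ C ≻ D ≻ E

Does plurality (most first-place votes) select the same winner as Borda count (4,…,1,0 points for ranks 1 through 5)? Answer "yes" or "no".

yes

Plurality — first-place votes: E 29, A 16, D 67, B 29, C 0. Winner: D.
Borda — scores: E 275, A 275, D 349, B 257, C 254. Winner: D.
The two methods agree.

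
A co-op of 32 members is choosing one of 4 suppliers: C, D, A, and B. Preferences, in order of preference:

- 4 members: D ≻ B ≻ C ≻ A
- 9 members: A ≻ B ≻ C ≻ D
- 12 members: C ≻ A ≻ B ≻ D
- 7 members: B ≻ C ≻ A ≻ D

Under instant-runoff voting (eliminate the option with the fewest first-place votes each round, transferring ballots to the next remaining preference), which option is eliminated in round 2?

A

Round 1: C 12, D 4, A 9, B 7. Eliminate D.
Round 2: C 12, A 9, B 11. Eliminate A.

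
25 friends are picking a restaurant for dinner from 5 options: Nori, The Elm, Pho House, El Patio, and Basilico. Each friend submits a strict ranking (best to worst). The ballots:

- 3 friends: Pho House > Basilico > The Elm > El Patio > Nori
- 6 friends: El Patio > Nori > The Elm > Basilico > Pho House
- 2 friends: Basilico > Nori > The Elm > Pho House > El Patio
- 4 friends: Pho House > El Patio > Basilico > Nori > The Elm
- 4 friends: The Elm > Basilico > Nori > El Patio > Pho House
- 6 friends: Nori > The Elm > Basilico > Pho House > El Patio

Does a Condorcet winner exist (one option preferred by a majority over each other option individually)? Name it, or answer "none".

none

Checking pairwise contests:
El Patio beats Nori 13–12.
Nori beats The Elm 18–7.
Nori beats Pho House 18–7.
The Elm beats El Patio 15–10.
The Elm beats Basilico 16–9.
Every option loses at least one head-to-head, so there is no Condorcet winner.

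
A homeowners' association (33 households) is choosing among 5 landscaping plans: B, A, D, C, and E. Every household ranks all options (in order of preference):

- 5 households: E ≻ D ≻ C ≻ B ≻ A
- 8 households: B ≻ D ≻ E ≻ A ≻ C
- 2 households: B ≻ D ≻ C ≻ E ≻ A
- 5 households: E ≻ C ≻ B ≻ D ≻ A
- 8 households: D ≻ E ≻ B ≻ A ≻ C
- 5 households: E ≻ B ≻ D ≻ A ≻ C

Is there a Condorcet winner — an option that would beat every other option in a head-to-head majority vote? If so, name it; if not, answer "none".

Checking pairwise contests:
E beats B 23–10.
B beats A 33–0.
B beats D 20–13.
B beats C 23–10.
D beats E 18–15.
Every option loses at least one head-to-head, so there is no Condorcet winner.

none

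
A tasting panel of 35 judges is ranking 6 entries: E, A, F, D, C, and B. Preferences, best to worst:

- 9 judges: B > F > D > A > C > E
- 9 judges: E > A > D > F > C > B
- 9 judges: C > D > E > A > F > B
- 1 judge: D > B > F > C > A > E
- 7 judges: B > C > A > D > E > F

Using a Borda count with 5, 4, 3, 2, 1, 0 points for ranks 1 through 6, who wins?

E: 9·0 + 9·5 + 9·3 + 1·0 + 7·1 = 79
A: 9·2 + 9·4 + 9·2 + 1·1 + 7·3 = 94
F: 9·4 + 9·2 + 9·1 + 1·3 + 7·0 = 66
D: 9·3 + 9·3 + 9·4 + 1·5 + 7·2 = 109
C: 9·1 + 9·1 + 9·5 + 1·2 + 7·4 = 93
B: 9·5 + 9·0 + 9·0 + 1·4 + 7·5 = 84
D has the highest Borda score (109).

D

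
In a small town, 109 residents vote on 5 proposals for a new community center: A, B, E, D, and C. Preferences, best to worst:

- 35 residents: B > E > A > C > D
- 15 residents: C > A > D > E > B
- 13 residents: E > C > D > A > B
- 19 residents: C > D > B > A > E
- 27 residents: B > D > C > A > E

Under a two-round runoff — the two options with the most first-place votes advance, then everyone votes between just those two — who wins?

Round 1 first-place votes: A 0, B 62, E 13, D 0, C 34.
B and C advance.
Runoff: B is preferred to C by 62 voters; C by 47.
B wins the runoff.

B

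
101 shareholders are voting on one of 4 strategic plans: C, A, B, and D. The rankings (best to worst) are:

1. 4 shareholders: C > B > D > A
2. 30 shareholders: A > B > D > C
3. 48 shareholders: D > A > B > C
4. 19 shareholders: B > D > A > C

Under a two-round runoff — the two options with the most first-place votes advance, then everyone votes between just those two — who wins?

Round 1 first-place votes: C 4, A 30, B 19, D 48.
D and A advance.
Runoff: D is preferred to A by 71 voters; A by 30.
D wins the runoff.

D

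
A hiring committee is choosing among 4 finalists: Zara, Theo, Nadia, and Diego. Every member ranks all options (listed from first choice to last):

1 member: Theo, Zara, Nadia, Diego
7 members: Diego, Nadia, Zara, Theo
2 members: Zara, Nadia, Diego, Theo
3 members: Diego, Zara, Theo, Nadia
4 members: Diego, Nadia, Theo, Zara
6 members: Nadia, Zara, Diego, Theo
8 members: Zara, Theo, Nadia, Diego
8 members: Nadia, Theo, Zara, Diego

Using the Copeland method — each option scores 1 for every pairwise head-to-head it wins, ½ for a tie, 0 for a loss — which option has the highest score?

Zara: beats Theo and Diego; loses to Nadia → score 2.
Theo: loses to Zara, Nadia, and Diego → score 0.
Nadia: beats Zara, Theo, and Diego → score 3.
Diego: beats Theo; loses to Zara and Nadia → score 1.
Nadia has the best pairwise record.

Nadia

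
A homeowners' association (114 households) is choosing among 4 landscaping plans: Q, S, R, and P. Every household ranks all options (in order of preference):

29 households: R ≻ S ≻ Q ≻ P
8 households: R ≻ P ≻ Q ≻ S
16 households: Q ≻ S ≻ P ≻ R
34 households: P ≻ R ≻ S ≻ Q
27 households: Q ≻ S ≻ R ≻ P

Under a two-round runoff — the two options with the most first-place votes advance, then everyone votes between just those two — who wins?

R

Round 1 first-place votes: Q 43, S 0, R 37, P 34.
Q and R advance.
Runoff: Q is preferred to R by 43 voters; R by 71.
R wins the runoff.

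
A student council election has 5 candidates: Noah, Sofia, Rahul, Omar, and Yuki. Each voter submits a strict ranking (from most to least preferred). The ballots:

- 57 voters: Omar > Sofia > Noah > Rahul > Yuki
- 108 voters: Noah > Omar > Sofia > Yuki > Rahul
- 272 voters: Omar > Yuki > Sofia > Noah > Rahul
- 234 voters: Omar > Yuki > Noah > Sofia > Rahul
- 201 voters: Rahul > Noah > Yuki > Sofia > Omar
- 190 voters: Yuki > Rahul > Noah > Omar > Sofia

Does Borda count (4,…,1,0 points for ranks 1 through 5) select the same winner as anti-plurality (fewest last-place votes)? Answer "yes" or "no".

Borda — scores: Noah 2269, Sofia 1366, Rahul 1431, Omar 2766, Yuki 2788. Winner: Yuki.
Anti-plurality — last-place votes: Noah 0, Sofia 190, Rahul 614, Omar 201, Yuki 57. Winner: Noah.
The two methods disagree.

no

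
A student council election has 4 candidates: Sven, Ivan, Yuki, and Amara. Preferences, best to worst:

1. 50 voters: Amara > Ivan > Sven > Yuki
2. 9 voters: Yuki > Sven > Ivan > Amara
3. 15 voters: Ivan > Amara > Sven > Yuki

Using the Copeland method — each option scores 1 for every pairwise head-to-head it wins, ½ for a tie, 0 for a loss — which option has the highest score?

Sven: beats Yuki; loses to Ivan and Amara → score 1.
Ivan: beats Sven and Yuki; loses to Amara → score 2.
Yuki: loses to Sven, Ivan, and Amara → score 0.
Amara: beats Sven, Ivan, and Yuki → score 3.
Amara has the best pairwise record.

Amara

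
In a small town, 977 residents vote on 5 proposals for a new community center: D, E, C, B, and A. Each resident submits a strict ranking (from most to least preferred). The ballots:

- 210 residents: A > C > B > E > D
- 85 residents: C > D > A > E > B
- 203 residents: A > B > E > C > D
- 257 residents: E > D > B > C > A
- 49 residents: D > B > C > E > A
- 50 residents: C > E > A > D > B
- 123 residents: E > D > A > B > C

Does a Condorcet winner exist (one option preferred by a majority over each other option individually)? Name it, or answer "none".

Checking pairwise contests:
E beats D 843–134.
A beats E 498–479.
E beats C 583–394.
D beats B 564–413.
D beats A 514–463.
Every option loses at least one head-to-head, so there is no Condorcet winner.

none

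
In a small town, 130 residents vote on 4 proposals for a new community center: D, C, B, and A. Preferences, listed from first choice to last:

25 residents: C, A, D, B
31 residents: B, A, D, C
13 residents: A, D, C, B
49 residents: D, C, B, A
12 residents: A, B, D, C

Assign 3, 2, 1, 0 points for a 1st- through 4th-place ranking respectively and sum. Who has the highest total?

D: 25·1 + 31·1 + 13·2 + 49·3 + 12·1 = 241
C: 25·3 + 31·0 + 13·1 + 49·2 + 12·0 = 186
B: 25·0 + 31·3 + 13·0 + 49·1 + 12·2 = 166
A: 25·2 + 31·2 + 13·3 + 49·0 + 12·3 = 187
D has the highest Borda score (241).

D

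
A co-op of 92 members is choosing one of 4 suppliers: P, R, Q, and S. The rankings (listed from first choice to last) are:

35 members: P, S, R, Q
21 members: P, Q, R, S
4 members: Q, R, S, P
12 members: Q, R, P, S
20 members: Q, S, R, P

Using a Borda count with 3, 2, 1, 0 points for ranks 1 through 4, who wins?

P: 35·3 + 21·3 + 4·0 + 12·1 + 20·0 = 180
R: 35·1 + 21·1 + 4·2 + 12·2 + 20·1 = 108
Q: 35·0 + 21·2 + 4·3 + 12·3 + 20·3 = 150
S: 35·2 + 21·0 + 4·1 + 12·0 + 20·2 = 114
P has the highest Borda score (180).

P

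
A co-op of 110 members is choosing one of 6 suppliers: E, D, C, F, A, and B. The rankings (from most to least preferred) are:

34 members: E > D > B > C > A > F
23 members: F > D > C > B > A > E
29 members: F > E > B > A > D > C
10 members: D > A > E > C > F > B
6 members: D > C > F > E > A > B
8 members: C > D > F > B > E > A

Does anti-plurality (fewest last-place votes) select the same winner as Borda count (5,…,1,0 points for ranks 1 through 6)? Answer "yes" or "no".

yes

Anti-plurality — last-place votes: E 23, D 0, C 29, F 34, A 8, B 16. Winner: D.
Borda — scores: E 336, D 369, C 221, F 312, A 161, B 251. Winner: D.
The two methods agree.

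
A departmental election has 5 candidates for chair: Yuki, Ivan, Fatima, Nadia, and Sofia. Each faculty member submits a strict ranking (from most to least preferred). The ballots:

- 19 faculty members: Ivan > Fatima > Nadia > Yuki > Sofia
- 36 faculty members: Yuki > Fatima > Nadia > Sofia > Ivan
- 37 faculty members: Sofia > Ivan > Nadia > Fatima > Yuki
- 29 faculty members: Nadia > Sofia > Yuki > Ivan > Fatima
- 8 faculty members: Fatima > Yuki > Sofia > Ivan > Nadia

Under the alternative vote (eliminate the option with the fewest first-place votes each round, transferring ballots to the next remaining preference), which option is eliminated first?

Round 1: Yuki 36, Ivan 19, Fatima 8, Nadia 29, Sofia 37. Eliminate Fatima.

Fatima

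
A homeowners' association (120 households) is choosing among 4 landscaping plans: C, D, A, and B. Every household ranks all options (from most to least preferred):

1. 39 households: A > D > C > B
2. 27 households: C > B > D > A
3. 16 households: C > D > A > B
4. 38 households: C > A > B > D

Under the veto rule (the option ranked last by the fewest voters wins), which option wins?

Last-place votes: C 0, D 38, A 27, B 55.
C is ranked last by the fewest voters, so C wins.

C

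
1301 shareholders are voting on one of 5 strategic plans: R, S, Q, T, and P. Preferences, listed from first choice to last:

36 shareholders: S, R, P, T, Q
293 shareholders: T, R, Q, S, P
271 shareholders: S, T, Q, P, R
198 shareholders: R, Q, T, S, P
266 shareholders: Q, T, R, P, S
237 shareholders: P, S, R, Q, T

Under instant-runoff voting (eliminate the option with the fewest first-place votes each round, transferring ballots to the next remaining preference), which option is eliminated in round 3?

Round 1: R 198, S 307, Q 266, T 293, P 237. Eliminate R.
Round 2: S 307, Q 464, T 293, P 237. Eliminate P.
Round 3: S 544, Q 464, T 293. Eliminate T.

T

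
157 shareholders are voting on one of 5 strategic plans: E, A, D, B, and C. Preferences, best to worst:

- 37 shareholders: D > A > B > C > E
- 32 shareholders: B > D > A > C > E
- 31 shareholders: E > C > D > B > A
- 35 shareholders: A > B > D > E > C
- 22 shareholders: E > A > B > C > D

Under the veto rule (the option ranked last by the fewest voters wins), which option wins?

B

Last-place votes: E 69, A 31, D 22, B 0, C 35.
B is ranked last by the fewest voters, so B wins.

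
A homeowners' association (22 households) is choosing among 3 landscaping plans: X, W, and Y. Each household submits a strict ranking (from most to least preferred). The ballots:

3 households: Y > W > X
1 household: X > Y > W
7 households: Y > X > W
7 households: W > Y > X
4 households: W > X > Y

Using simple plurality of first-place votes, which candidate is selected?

W

First-place votes: X 1, W 11, Y 10.
W has the most first-place votes.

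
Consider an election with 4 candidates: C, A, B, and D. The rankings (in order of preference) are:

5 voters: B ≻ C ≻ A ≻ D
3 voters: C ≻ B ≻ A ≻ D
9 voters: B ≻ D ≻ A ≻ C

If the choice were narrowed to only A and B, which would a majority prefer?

B

Voters preferring A to B: 0; preferring B to A: 17.
B wins the head-to-head.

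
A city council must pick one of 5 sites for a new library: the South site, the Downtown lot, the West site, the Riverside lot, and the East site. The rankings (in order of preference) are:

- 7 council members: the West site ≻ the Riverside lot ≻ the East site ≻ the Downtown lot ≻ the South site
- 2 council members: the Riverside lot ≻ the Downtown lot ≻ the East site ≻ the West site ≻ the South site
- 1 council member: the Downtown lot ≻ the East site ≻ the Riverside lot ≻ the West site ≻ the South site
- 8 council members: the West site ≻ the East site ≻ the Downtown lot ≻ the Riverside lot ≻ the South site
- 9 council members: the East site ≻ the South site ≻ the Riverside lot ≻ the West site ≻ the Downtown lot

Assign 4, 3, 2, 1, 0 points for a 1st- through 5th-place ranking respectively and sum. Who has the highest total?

the South site: 7·0 + 2·0 + 1·0 + 8·0 + 9·3 = 27
the Downtown lot: 7·1 + 2·3 + 1·4 + 8·2 + 9·0 = 33
the West site: 7·4 + 2·1 + 1·1 + 8·4 + 9·1 = 72
the Riverside lot: 7·3 + 2·4 + 1·2 + 8·1 + 9·2 = 57
the East site: 7·2 + 2·2 + 1·3 + 8·3 + 9·4 = 81
the East site has the highest Borda score (81).

the East site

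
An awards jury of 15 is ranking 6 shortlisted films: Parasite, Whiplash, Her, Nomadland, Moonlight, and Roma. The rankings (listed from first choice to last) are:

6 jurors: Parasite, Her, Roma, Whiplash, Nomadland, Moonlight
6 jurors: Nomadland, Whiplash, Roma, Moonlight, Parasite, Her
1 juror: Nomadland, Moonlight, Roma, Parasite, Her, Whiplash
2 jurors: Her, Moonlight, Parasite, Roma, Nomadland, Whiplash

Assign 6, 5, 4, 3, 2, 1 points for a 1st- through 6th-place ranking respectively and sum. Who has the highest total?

Parasite: 6·6 + 6·2 + 1·3 + 2·4 = 59
Whiplash: 6·3 + 6·5 + 1·1 + 2·1 = 51
Her: 6·5 + 6·1 + 1·2 + 2·6 = 50
Nomadland: 6·2 + 6·6 + 1·6 + 2·2 = 58
Moonlight: 6·1 + 6·3 + 1·5 + 2·5 = 39
Roma: 6·4 + 6·4 + 1·4 + 2·3 = 58
Parasite has the highest Borda score (59).

Parasite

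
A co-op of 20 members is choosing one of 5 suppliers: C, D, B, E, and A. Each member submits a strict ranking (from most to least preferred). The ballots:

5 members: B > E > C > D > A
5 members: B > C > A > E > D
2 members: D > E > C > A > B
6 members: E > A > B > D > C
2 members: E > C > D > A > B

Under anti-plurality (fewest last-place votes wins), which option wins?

Last-place votes: C 6, D 5, B 4, E 0, A 5.
E is ranked last by the fewest voters, so E wins.

E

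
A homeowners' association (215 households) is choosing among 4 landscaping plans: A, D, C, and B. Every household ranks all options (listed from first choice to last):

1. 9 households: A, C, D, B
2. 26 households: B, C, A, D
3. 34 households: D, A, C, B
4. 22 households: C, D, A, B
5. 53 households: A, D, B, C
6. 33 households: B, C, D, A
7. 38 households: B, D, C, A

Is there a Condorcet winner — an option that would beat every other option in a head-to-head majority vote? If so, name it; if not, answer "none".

D

D vs A: 127–88 for D.
D vs C: 125–90 for D.
D vs B: 118–97 for D.
D beats every other option head-to-head.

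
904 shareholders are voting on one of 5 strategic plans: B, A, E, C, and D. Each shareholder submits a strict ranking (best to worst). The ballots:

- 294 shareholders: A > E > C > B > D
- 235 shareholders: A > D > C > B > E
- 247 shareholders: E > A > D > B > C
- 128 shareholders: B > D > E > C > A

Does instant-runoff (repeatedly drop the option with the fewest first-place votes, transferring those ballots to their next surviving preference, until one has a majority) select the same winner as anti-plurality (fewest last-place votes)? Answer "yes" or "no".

no

Instant-runoff — R1 B 128, A 529, E 247, C 0, D 0 (A winner). Winner: A.
Anti-plurality — last-place votes: B 0, A 128, E 235, C 247, D 294. Winner: B.
The two methods disagree.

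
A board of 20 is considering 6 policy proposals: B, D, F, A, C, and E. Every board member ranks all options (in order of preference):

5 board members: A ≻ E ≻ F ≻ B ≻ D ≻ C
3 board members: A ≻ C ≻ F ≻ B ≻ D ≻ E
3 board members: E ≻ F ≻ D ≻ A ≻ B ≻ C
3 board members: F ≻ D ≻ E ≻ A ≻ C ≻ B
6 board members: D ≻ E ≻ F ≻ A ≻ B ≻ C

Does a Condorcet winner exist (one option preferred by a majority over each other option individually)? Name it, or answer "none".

none

Checking pairwise contests:
D beats B 12–8.
F beats D 14–6.
E beats F 14–6.
D beats A 12–8.
B beats C 14–6.
D beats E 12–8.
Every option loses at least one head-to-head, so there is no Condorcet winner.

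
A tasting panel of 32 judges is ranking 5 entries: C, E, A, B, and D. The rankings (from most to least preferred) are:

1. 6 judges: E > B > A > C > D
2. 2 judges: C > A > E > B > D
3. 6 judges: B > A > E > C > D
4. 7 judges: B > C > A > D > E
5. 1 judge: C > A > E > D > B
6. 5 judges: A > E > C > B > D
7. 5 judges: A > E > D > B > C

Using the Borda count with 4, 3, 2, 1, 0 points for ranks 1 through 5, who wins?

A

C: 6·1 + 2·4 + 6·1 + 7·3 + 1·4 + 5·2 + 5·0 = 55
E: 6·4 + 2·2 + 6·2 + 7·0 + 1·2 + 5·3 + 5·3 = 72
A: 6·2 + 2·3 + 6·3 + 7·2 + 1·3 + 5·4 + 5·4 = 93
B: 6·3 + 2·1 + 6·4 + 7·4 + 1·0 + 5·1 + 5·1 = 82
D: 6·0 + 2·0 + 6·0 + 7·1 + 1·1 + 5·0 + 5·2 = 18
A has the highest Borda score (93).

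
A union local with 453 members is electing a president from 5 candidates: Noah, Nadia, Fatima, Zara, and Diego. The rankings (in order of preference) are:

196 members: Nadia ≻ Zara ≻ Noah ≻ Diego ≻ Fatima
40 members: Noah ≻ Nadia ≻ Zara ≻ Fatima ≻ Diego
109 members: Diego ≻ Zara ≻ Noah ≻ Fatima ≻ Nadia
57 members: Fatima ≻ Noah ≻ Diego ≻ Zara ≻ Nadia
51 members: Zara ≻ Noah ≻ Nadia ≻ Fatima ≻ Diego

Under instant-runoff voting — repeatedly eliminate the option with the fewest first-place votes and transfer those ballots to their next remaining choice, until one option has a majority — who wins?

Round 1: Noah 40, Nadia 196, Fatima 57, Zara 51, Diego 109. Eliminate Noah.
Round 2: Nadia 236, Fatima 57, Zara 51, Diego 109. Nadia has a majority.

Nadia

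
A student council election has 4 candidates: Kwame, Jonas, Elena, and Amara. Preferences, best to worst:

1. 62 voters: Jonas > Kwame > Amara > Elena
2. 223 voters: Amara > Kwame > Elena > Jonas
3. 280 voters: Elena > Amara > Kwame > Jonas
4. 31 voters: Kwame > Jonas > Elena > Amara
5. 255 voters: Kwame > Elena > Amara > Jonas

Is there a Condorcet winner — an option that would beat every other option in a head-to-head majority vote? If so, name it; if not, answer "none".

Checking pairwise contests:
Amara beats Kwame 503–348.
Kwame beats Jonas 789–62.
Kwame beats Elena 571–280.
Elena beats Amara 566–285.
Every option loses at least one head-to-head, so there is no Condorcet winner.

none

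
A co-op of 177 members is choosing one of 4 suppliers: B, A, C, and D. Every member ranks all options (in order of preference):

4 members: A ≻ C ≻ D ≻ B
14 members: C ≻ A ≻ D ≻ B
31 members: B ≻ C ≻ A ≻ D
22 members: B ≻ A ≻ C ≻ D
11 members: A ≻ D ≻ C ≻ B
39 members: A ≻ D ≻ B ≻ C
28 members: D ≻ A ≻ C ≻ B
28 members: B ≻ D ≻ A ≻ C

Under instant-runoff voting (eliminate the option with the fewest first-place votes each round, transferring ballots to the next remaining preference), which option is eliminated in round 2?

Round 1: B 81, A 54, C 14, D 28. Eliminate C.
Round 2: B 81, A 68, D 28. Eliminate D.

D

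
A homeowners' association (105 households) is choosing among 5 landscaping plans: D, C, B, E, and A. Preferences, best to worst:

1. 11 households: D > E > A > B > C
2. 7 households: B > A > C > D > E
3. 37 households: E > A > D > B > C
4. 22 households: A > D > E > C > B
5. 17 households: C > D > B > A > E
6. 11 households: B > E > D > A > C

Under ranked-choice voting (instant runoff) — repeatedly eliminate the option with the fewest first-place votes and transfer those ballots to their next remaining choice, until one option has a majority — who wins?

Round 1: D 11, C 17, B 18, E 37, A 22. Eliminate D.
Round 2: C 17, B 18, E 48, A 22. Eliminate C.
Round 3: B 35, E 48, A 22. Eliminate A.
Round 4: B 35, E 70. E has a majority.

E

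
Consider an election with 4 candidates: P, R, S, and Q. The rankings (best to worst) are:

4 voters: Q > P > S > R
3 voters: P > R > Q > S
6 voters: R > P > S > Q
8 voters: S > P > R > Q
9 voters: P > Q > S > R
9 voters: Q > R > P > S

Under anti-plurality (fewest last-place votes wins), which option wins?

Last-place votes: P 0, R 13, S 12, Q 14.
P is ranked last by the fewest voters, so P wins.

P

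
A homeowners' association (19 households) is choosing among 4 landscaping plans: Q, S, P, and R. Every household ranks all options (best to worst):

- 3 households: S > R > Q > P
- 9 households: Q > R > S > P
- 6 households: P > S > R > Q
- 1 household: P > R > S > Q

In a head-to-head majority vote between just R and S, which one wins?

Voters preferring R to S: 10; preferring S to R: 9.
R wins the head-to-head.

R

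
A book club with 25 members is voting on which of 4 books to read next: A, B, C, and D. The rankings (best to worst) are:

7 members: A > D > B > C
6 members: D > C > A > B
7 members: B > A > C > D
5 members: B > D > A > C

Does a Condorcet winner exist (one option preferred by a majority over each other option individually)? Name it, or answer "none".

A

A vs B: 13–12 for A.
A vs C: 19–6 for A.
A vs D: 14–11 for A.
A beats every other option head-to-head.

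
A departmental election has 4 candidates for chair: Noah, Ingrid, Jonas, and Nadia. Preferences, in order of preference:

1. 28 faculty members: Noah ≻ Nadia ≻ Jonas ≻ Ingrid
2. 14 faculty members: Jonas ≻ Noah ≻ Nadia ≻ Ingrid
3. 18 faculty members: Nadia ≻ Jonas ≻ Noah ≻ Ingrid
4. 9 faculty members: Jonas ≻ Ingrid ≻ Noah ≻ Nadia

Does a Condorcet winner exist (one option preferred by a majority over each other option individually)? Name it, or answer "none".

none

Checking pairwise contests:
Jonas beats Noah 41–28.
Noah beats Ingrid 60–9.
Nadia beats Jonas 46–23.
Noah beats Nadia 51–18.
Every option loses at least one head-to-head, so there is no Condorcet winner.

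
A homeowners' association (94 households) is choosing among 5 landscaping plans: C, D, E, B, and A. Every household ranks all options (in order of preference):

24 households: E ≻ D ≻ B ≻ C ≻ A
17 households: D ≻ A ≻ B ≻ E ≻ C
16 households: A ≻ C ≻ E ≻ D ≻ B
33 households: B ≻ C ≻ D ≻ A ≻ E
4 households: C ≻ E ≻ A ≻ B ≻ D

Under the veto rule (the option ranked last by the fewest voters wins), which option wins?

Last-place votes: C 17, D 4, E 33, B 16, A 24.
D is ranked last by the fewest voters, so D wins.

D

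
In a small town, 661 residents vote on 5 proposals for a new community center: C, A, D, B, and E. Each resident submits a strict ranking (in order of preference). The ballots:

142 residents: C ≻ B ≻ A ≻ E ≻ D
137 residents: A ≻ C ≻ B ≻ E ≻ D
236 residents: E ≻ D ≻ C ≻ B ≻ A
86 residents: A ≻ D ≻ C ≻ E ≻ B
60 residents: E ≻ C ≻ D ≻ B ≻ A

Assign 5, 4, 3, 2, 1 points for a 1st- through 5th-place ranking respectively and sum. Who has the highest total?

C

C: 142·5 + 137·4 + 236·3 + 86·3 + 60·4 = 2464
A: 142·3 + 137·5 + 236·1 + 86·5 + 60·1 = 1837
D: 142·1 + 137·1 + 236·4 + 86·4 + 60·3 = 1747
B: 142·4 + 137·3 + 236·2 + 86·1 + 60·2 = 1657
E: 142·2 + 137·2 + 236·5 + 86·2 + 60·5 = 2210
C has the highest Borda score (2464).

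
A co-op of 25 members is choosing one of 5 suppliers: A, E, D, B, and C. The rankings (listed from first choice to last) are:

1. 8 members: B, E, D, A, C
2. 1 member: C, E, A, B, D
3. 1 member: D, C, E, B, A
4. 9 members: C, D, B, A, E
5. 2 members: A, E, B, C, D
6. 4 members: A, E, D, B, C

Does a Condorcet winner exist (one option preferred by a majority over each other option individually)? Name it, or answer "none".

Checking pairwise contests:
D beats A 18–7.
A beats E 15–10.
E beats D 15–10.
D beats B 14–11.
A beats C 14–11.
Every option loses at least one head-to-head, so there is no Condorcet winner.

none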